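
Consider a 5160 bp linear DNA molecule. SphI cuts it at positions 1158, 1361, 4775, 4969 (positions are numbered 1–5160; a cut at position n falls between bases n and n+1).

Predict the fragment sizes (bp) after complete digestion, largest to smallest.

Linear molecule, 4 cuts → 5 fragments:
  1158 − 0 = 1158 bp
  1361 − 1158 = 203 bp
  4775 − 1361 = 3414 bp
  4969 − 4775 = 194 bp
  5160 − 4969 = 191 bp
Sorted largest to smallest: 3414, 1158, 203, 194, 191 bp.

3414, 1158, 203, 194, 191 bp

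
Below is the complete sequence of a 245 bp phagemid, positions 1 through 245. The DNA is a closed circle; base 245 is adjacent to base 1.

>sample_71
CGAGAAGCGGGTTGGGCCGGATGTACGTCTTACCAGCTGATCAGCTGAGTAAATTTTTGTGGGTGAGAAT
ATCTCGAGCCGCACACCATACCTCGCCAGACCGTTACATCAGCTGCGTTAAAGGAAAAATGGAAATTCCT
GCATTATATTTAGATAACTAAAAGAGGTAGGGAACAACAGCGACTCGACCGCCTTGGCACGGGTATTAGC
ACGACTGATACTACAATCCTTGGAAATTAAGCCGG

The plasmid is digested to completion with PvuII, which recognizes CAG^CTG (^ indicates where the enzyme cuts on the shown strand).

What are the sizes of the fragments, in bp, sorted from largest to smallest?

PvuII sites (CAGCTG) start at positions 34, 42, 110.
PvuII cuts after base 3 of each site, so after positions 36, 44, 112.
Circular molecule, 3 cuts → 3 fragments:
  37–44 → 8 bp
  45–112 → 68 bp
  113–245 then 1–36 → 133 + 36 = 169 bp
Sorted largest to smallest: 169, 68, 8 bp.

169, 68, 8 bp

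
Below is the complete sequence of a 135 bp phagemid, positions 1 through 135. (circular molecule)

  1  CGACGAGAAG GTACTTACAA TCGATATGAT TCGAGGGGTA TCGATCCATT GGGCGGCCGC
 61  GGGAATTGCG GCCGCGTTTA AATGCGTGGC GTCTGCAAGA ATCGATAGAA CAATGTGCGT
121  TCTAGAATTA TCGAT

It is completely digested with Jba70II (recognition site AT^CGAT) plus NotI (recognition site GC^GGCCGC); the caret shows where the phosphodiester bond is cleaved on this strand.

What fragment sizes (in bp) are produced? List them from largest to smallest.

Jba70II sites (ATCGAT) start at positions 20, 40, 101, 130.
Jba70II cuts after base 2 of each site, so after positions 21, 41, 102, 131.
NotI sites (GCGGCCGC) start at positions 53, 68.
NotI cuts after base 2 of each site, so after positions 54, 69.
Combined cut positions: 21, 41, 54, 69, 102, 131.
Circular molecule, 6 cuts → 6 fragments:
  22–41 → 20 bp
  42–54 → 13 bp
  55–69 → 15 bp
  70–102 → 33 bp
  103–131 → 29 bp
  132–135 then 1–21 → 4 + 21 = 25 bp
Sorted largest to smallest: 33, 29, 25, 20, 15, 13 bp.

33, 29, 25, 20, 15, 13 bp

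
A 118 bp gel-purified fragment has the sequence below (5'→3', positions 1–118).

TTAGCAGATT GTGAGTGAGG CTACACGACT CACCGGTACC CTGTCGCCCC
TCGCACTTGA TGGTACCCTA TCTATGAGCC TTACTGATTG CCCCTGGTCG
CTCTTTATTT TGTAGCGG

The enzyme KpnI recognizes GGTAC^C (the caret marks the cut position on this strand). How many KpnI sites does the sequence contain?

2

GGTACC occurs starting at positions 35, 62.
KpnI cuts at 2 sites.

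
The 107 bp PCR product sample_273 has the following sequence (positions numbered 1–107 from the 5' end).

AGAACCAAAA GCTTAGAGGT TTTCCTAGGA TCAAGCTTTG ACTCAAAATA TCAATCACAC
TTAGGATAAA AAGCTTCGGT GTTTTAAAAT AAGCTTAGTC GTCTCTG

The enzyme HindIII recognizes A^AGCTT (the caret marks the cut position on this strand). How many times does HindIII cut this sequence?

4

AAGCTT occurs starting at positions 9, 33, 71, 91.
HindIII cuts at 4 sites.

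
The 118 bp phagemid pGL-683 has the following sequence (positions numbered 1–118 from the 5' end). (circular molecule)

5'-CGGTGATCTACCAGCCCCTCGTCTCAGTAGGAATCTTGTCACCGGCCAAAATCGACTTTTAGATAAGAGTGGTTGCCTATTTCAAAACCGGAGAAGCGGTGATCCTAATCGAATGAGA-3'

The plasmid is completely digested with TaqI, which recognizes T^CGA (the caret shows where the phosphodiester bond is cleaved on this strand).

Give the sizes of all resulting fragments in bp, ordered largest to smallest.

61, 57 bp

TaqI sites (TCGA) start at positions 52, 109.
TaqI cuts after the first base of each site, so after positions 52, 109.
Circular molecule, 2 cuts → 2 fragments:
  53–109 → 57 bp
  110–118 then 1–52 → 9 + 52 = 61 bp
Sorted largest to smallest: 61, 57 bp.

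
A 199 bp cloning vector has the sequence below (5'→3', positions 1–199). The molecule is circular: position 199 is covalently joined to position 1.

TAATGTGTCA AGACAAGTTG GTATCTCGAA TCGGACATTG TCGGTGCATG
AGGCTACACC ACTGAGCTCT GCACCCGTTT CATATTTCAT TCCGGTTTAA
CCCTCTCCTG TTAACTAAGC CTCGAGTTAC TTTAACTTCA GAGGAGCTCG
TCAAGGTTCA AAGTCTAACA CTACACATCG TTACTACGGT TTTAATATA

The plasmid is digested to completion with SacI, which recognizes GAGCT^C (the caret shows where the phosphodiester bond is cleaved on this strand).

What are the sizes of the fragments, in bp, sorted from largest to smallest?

119, 80 bp

SacI sites (GAGCTC) start at positions 64, 144.
SacI cuts after base 5 of each site (before the last base), so after positions 68, 148.
Circular molecule, 2 cuts → 2 fragments:
  69–148 → 80 bp
  149–199 then 1–68 → 51 + 68 = 119 bp
Sorted largest to smallest: 119, 80 bp.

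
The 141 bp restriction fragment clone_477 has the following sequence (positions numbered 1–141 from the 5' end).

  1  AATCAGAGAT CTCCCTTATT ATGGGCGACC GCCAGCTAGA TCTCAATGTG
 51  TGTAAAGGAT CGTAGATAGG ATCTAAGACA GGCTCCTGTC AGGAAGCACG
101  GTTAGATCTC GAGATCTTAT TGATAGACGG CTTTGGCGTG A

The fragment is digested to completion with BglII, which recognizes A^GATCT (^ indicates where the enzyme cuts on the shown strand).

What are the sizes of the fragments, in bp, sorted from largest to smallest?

66, 31, 29, 8, 7 bp

BglII sites (AGATCT) start at positions 7, 38, 104, 112.
BglII cuts after the first base of each site, so after positions 7, 38, 104, 112.
Linear molecule, 4 cuts → 5 fragments:
  1–7 → 7 bp
  8–38 → 31 bp
  39–104 → 66 bp
  105–112 → 8 bp
  113–141 → 29 bp
Sorted largest to smallest: 66, 31, 29, 8, 7 bp.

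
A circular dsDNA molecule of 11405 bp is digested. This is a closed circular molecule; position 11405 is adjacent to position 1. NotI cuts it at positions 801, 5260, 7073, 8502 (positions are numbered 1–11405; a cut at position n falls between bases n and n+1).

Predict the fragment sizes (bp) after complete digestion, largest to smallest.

4459, 3704, 1813, 1429 bp

Circular molecule, 4 cuts → 4 fragments:
  5260 − 801 = 4459 bp
  7073 − 5260 = 1813 bp
  8502 − 7073 = 1429 bp
  wrap: 11405 − 8502 + 801 = 3704 bp
Sorted largest to smallest: 4459, 3704, 1813, 1429 bp.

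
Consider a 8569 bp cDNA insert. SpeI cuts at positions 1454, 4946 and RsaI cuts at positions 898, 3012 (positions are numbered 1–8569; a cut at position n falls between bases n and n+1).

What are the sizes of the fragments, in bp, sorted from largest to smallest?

Combined cut positions (sorted): 898, 1454, 3012, 4946.
Linear molecule, 4 cuts → 5 fragments:
  898 − 0 = 898 bp
  1454 − 898 = 556 bp
  3012 − 1454 = 1558 bp
  4946 − 3012 = 1934 bp
  8569 − 4946 = 3623 bp
Sorted largest to smallest: 3623, 1934, 1558, 898, 556 bp.

3623, 1934, 1558, 898, 556 bp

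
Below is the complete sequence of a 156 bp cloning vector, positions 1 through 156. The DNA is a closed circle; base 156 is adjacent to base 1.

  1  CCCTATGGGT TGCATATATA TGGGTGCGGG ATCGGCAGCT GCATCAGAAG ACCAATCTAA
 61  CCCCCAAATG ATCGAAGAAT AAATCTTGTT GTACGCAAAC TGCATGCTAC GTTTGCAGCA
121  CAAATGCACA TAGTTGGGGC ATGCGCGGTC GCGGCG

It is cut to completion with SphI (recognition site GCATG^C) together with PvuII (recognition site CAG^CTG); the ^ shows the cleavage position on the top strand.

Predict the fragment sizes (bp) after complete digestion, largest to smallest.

SphI sites (GCATGC) start at positions 102, 139.
SphI cuts after base 5 of each site (before the last base), so after positions 106, 143.
The PvuII site (CAGCTG) starts at position 36.
PvuII cuts after base 3 of each site, so after position 38.
Combined cut positions: 38, 106, 143.
Circular molecule, 3 cuts → 3 fragments:
  39–106 → 68 bp
  107–143 → 37 bp
  144–156 then 1–38 → 13 + 38 = 51 bp
Sorted largest to smallest: 68, 51, 37 bp.

68, 51, 37 bp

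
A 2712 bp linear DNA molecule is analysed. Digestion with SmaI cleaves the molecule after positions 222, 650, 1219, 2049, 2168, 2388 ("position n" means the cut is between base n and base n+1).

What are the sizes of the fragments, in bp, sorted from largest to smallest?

Linear molecule, 6 cuts → 7 fragments:
  222 − 0 = 222 bp
  650 − 222 = 428 bp
  1219 − 650 = 569 bp
  2049 − 1219 = 830 bp
  2168 − 2049 = 119 bp
  2388 − 2168 = 220 bp
  2712 − 2388 = 324 bp
Sorted largest to smallest: 830, 569, 428, 324, 222, 220, 119 bp.

830, 569, 428, 324, 222, 220, 119 bp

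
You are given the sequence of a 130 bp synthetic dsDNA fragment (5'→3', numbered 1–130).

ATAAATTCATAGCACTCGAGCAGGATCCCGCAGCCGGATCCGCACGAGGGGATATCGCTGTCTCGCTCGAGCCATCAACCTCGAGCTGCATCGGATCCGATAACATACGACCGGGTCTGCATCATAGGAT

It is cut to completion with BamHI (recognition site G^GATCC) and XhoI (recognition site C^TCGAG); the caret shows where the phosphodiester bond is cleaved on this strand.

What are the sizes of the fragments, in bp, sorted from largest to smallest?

37, 30, 15, 14, 13, 13, 8 bp

BamHI sites (GGATCC) start at positions 23, 36, 93.
BamHI cuts after the first base of each site, so after positions 23, 36, 93.
XhoI sites (CTCGAG) start at positions 15, 66, 80.
XhoI cuts after the first base of each site, so after positions 15, 66, 80.
Combined cut positions: 15, 23, 36, 66, 80, 93.
Linear molecule, 6 cuts → 7 fragments:
  1–15 → 15 bp
  16–23 → 8 bp
  24–36 → 13 bp
  37–66 → 30 bp
  67–80 → 14 bp
  81–93 → 13 bp
  94–130 → 37 bp
Sorted largest to smallest: 37, 30, 15, 14, 13, 13, 8 bp.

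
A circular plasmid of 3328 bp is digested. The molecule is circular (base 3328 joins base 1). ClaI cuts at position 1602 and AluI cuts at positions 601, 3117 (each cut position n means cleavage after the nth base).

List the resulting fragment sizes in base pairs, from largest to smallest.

Combined cut positions (sorted): 601, 1602, 3117.
Circular molecule, 3 cuts → 3 fragments:
  1602 − 601 = 1001 bp
  3117 − 1602 = 1515 bp
  wrap: 3328 − 3117 + 601 = 812 bp
Sorted largest to smallest: 1515, 1001, 812 bp.

1515, 1001, 812 bp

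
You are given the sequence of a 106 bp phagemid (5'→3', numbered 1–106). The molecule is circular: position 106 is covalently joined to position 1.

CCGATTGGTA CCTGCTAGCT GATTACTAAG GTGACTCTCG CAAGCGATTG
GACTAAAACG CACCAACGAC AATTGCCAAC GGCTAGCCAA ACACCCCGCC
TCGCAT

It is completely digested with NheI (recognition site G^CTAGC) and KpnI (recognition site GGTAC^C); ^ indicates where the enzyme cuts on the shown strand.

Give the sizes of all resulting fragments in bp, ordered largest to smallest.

NheI sites (GCTAGC) start at positions 14, 82.
NheI cuts after the first base of each site, so after positions 14, 82.
The KpnI site (GGTACC) starts at position 7.
KpnI cuts after base 5 of each site (before the last base), so after position 11.
Combined cut positions: 11, 14, 82.
Circular molecule, 3 cuts → 3 fragments:
  12–14 → 3 bp
  15–82 → 68 bp
  83–106 then 1–11 → 24 + 11 = 35 bp
Sorted largest to smallest: 68, 35, 3 bp.

68, 35, 3 bp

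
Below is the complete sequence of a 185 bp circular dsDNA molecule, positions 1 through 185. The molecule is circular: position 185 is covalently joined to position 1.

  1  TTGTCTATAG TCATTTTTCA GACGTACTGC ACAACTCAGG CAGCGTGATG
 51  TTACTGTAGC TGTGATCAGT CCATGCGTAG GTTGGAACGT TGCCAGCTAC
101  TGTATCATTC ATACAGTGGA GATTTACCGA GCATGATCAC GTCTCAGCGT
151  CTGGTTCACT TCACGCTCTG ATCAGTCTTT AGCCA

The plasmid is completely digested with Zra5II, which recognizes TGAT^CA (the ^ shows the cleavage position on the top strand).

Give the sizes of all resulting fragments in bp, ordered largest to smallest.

79, 71, 35 bp

Zra5II sites (TGATCA) start at positions 63, 134, 169.
Zra5II cuts after base 4 of each site, so after positions 66, 137, 172.
Circular molecule, 3 cuts → 3 fragments:
  67–137 → 71 bp
  138–172 → 35 bp
  173–185 then 1–66 → 13 + 66 = 79 bp
Sorted largest to smallest: 79, 71, 35 bp.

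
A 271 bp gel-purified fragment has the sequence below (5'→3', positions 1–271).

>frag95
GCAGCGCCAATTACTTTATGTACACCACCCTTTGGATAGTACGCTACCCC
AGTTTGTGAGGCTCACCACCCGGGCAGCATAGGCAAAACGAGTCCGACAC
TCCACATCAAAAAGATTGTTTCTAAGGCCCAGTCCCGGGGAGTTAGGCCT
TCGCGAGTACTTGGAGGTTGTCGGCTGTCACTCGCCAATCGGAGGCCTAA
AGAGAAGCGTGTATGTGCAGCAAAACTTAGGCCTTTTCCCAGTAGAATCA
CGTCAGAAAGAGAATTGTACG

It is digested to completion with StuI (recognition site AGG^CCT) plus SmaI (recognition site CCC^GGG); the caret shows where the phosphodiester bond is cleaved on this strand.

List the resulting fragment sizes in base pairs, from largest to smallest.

71, 65, 48, 40, 36, 11 bp

StuI sites (AGGCCT) start at positions 145, 193, 229.
StuI cuts after base 3 of each site, so after positions 147, 195, 231.
SmaI sites (CCCGGG) start at positions 69, 134.
SmaI cuts after base 3 of each site, so after positions 71, 136.
Combined cut positions: 71, 136, 147, 195, 231.
Linear molecule, 5 cuts → 6 fragments:
  1–71 → 71 bp
  72–136 → 65 bp
  137–147 → 11 bp
  148–195 → 48 bp
  196–231 → 36 bp
  232–271 → 40 bp
Sorted largest to smallest: 71, 65, 48, 40, 36, 11 bp.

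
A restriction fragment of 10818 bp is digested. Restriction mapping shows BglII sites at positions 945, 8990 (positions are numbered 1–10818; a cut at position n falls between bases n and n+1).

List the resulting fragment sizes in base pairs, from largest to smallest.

8045, 1828, 945 bp

Linear molecule, 2 cuts → 3 fragments:
  945 − 0 = 945 bp
  8990 − 945 = 8045 bp
  10818 − 8990 = 1828 bp
Sorted largest to smallest: 8045, 1828, 945 bp.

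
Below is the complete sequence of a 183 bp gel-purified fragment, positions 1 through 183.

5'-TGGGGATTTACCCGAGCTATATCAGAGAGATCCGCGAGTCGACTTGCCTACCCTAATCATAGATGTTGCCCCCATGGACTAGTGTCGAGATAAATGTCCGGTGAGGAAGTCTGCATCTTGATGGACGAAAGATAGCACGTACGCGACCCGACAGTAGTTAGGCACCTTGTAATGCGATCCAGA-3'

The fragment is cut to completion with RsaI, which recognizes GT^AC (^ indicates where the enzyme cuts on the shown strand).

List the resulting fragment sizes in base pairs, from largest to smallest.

The RsaI site (GTAC) starts at position 139.
RsaI cuts after base 2 of each site, so after position 140.
Linear molecule, 1 cut → 2 fragments:
  1–140 → 140 bp
  141–183 → 43 bp
Sorted largest to smallest: 140, 43 bp.

140, 43 bp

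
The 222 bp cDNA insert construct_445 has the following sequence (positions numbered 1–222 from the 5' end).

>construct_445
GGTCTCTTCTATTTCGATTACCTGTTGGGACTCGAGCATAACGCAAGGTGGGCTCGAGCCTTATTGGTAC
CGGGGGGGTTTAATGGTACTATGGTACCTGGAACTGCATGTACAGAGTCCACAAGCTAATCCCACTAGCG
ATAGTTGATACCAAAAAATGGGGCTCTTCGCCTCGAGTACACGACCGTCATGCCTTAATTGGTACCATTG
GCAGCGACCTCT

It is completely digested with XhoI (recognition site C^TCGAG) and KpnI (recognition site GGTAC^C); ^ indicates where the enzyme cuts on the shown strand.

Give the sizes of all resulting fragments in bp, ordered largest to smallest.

75, 33, 31, 27, 22, 17, 17 bp

XhoI sites (CTCGAG) start at positions 31, 53, 172.
XhoI cuts after the first base of each site, so after positions 31, 53, 172.
KpnI sites (GGTACC) start at positions 66, 93, 201.
KpnI cuts after base 5 of each site (before the last base), so after positions 70, 97, 205.
Combined cut positions: 31, 53, 70, 97, 172, 205.
Linear molecule, 6 cuts → 7 fragments:
  1–31 → 31 bp
  32–53 → 22 bp
  54–70 → 17 bp
  71–97 → 27 bp
  98–172 → 75 bp
  173–205 → 33 bp
  206–222 → 17 bp
Sorted largest to smallest: 75, 33, 31, 27, 22, 17, 17 bp.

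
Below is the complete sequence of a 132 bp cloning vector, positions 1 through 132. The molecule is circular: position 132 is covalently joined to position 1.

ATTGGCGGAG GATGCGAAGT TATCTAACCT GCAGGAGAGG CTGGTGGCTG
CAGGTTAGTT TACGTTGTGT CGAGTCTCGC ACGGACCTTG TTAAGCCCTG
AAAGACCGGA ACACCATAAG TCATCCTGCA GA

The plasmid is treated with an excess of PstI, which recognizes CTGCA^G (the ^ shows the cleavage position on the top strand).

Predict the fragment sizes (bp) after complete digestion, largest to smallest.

78, 35, 19 bp

PstI sites (CTGCAG) start at positions 29, 48, 126.
PstI cuts after base 5 of each site (before the last base), so after positions 33, 52, 130.
Circular molecule, 3 cuts → 3 fragments:
  34–52 → 19 bp
  53–130 → 78 bp
  131–132 then 1–33 → 2 + 33 = 35 bp
Sorted largest to smallest: 78, 35, 19 bp.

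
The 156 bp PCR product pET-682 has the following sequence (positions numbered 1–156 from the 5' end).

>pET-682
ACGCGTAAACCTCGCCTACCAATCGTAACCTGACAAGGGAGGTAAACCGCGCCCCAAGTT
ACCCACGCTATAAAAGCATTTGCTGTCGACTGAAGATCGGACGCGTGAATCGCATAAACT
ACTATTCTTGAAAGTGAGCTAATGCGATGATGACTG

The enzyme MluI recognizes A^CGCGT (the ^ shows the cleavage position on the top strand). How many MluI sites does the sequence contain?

ACGCGT occurs starting at positions 1, 101.
MluI cuts at 2 sites.

2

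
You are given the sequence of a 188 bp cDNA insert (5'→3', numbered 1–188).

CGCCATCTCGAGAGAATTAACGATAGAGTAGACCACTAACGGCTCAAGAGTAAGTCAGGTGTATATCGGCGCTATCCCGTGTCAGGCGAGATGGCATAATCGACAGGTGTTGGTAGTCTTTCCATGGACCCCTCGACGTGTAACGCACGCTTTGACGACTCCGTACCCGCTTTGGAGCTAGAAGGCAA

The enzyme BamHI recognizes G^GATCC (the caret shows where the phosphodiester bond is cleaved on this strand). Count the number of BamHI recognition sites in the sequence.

No occurrence of GGATCC is present in the sequence.
BamHI does not cut: 0 sites.

0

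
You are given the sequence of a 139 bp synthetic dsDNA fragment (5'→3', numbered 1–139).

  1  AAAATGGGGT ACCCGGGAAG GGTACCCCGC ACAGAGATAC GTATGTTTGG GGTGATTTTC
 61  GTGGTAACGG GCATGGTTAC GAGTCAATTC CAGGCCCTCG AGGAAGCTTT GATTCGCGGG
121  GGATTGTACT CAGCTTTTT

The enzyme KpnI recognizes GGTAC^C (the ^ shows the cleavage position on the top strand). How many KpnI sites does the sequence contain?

2

GGTACC occurs starting at positions 8, 21.
KpnI cuts at 2 sites.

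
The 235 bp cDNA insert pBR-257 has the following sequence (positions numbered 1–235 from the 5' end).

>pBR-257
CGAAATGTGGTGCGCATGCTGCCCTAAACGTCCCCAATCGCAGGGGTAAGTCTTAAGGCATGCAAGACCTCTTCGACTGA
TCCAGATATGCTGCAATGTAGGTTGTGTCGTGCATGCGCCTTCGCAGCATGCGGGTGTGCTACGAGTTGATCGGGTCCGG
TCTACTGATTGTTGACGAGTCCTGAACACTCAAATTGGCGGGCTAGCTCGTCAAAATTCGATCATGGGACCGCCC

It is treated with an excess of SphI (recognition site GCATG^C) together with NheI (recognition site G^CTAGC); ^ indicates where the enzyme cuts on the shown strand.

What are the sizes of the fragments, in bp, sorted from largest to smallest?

71, 54, 44, 33, 18, 15 bp

SphI sites (GCATGC) start at positions 14, 58, 112, 127.
SphI cuts after base 5 of each site (before the last base), so after positions 18, 62, 116, 131.
The NheI site (GCTAGC) starts at position 202.
NheI cuts after the first base of each site, so after position 202.
Combined cut positions: 18, 62, 116, 131, 202.
Linear molecule, 5 cuts → 6 fragments:
  1–18 → 18 bp
  19–62 → 44 bp
  63–116 → 54 bp
  117–131 → 15 bp
  132–202 → 71 bp
  203–235 → 33 bp
Sorted largest to smallest: 71, 54, 44, 33, 18, 15 bp.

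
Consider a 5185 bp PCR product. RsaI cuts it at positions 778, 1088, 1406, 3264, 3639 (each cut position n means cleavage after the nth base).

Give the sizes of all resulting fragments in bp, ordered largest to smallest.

Linear molecule, 5 cuts → 6 fragments:
  778 − 0 = 778 bp
  1088 − 778 = 310 bp
  1406 − 1088 = 318 bp
  3264 − 1406 = 1858 bp
  3639 − 3264 = 375 bp
  5185 − 3639 = 1546 bp
Sorted largest to smallest: 1858, 1546, 778, 375, 318, 310 bp.

1858, 1546, 778, 375, 318, 310 bp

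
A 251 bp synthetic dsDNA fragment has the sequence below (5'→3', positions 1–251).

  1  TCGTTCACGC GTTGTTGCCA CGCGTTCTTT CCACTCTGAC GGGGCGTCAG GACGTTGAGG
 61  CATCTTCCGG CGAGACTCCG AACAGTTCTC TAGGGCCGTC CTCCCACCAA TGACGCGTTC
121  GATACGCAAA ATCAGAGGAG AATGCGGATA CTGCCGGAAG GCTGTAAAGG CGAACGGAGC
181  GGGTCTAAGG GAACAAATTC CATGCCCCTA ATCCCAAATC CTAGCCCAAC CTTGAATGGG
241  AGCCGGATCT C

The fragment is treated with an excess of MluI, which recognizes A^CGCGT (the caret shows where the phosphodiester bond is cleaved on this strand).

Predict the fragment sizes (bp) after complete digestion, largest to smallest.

138, 93, 13, 7 bp

MluI sites (ACGCGT) start at positions 7, 20, 113.
MluI cuts after the first base of each site, so after positions 7, 20, 113.
Linear molecule, 3 cuts → 4 fragments:
  1–7 → 7 bp
  8–20 → 13 bp
  21–113 → 93 bp
  114–251 → 138 bp
Sorted largest to smallest: 138, 93, 13, 7 bp.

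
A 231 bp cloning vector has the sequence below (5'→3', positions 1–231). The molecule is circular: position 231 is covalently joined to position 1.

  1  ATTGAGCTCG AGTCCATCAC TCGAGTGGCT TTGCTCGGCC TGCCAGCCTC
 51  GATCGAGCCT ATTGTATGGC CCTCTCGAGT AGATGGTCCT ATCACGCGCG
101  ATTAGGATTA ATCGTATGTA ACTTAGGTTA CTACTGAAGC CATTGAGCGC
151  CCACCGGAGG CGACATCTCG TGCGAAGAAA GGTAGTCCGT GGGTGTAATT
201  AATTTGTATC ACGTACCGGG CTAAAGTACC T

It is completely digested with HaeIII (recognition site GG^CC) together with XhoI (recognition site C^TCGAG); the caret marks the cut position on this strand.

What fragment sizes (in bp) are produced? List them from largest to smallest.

HaeIII sites (GGCC) start at positions 37, 68.
HaeIII cuts after base 2 of each site, so after positions 38, 69.
XhoI sites (CTCGAG) start at positions 7, 20, 74.
XhoI cuts after the first base of each site, so after positions 7, 20, 74.
Combined cut positions: 7, 20, 38, 69, 74.
Circular molecule, 5 cuts → 5 fragments:
  8–20 → 13 bp
  21–38 → 18 bp
  39–69 → 31 bp
  70–74 → 5 bp
  75–231 then 1–7 → 157 + 7 = 164 bp
Sorted largest to smallest: 164, 31, 18, 13, 5 bp.

164, 31, 18, 13, 5 bp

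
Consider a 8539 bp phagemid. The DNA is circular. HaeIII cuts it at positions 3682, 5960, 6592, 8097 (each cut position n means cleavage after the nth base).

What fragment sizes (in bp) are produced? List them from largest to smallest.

Circular molecule, 4 cuts → 4 fragments:
  5960 − 3682 = 2278 bp
  6592 − 5960 = 632 bp
  8097 − 6592 = 1505 bp
  wrap: 8539 − 8097 + 3682 = 4124 bp
Sorted largest to smallest: 4124, 2278, 1505, 632 bp.

4124, 2278, 1505, 632 bp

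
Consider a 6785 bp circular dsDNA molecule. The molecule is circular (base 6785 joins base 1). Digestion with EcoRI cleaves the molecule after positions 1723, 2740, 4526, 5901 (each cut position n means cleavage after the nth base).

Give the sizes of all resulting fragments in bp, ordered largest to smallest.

Circular molecule, 4 cuts → 4 fragments:
  2740 − 1723 = 1017 bp
  4526 − 2740 = 1786 bp
  5901 − 4526 = 1375 bp
  wrap: 6785 − 5901 + 1723 = 2607 bp
Sorted largest to smallest: 2607, 1786, 1375, 1017 bp.

2607, 1786, 1375, 1017 bp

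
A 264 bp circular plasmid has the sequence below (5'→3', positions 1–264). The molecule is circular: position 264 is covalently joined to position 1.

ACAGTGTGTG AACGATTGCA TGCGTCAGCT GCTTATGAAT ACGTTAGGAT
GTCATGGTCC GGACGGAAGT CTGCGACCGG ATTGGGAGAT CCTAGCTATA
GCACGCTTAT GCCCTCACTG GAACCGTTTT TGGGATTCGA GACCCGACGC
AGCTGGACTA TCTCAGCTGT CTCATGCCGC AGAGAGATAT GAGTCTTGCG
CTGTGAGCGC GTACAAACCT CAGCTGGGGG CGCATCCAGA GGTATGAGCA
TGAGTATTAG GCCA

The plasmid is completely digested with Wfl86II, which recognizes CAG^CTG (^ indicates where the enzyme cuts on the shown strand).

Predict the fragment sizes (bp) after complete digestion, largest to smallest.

Wfl86II sites (CAGCTG) start at positions 26, 150, 164, 221.
Wfl86II cuts after base 3 of each site, so after positions 28, 152, 166, 223.
Circular molecule, 4 cuts → 4 fragments:
  29–152 → 124 bp
  153–166 → 14 bp
  167–223 → 57 bp
  224–264 then 1–28 → 41 + 28 = 69 bp
Sorted largest to smallest: 124, 69, 57, 14 bp.

124, 69, 57, 14 bp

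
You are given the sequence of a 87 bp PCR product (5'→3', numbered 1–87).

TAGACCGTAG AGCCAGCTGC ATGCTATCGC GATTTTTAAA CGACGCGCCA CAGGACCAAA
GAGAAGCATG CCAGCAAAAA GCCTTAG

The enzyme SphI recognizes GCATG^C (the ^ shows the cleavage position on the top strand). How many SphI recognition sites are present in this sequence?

2

GCATGC occurs starting at positions 19, 66.
SphI cuts at 2 sites.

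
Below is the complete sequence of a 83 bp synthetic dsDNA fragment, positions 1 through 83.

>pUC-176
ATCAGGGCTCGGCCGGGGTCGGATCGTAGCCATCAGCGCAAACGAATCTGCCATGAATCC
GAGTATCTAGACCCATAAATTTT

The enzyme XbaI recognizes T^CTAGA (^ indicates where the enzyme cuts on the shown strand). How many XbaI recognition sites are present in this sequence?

TCTAGA occurs starting at position 66.
XbaI cuts at 1 site.

1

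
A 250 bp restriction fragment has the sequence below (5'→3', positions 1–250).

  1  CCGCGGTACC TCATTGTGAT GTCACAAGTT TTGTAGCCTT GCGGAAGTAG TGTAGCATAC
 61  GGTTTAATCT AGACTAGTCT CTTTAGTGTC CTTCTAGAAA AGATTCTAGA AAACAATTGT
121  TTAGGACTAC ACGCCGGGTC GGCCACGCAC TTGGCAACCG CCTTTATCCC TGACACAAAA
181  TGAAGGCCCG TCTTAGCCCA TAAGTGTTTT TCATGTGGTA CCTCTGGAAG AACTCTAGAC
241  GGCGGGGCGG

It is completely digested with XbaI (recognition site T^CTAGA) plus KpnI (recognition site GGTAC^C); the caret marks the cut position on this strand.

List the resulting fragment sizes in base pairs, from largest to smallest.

XbaI sites (TCTAGA) start at positions 68, 93, 105, 234.
XbaI cuts after the first base of each site, so after positions 68, 93, 105, 234.
KpnI sites (GGTACC) start at positions 5, 217.
KpnI cuts after base 5 of each site (before the last base), so after positions 9, 221.
Combined cut positions: 9, 68, 93, 105, 221, 234.
Linear molecule, 6 cuts → 7 fragments:
  1–9 → 9 bp
  10–68 → 59 bp
  69–93 → 25 bp
  94–105 → 12 bp
  106–221 → 116 bp
  222–234 → 13 bp
  235–250 → 16 bp
Sorted largest to smallest: 116, 59, 25, 16, 13, 12, 9 bp.

116, 59, 25, 16, 13, 12, 9 bp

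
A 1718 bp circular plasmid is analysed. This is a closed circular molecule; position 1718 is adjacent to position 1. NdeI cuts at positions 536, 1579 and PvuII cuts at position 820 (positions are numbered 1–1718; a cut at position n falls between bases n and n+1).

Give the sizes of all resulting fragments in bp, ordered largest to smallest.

Combined cut positions (sorted): 536, 820, 1579.
Circular molecule, 3 cuts → 3 fragments:
  820 − 536 = 284 bp
  1579 − 820 = 759 bp
  wrap: 1718 − 1579 + 536 = 675 bp
Sorted largest to smallest: 759, 675, 284 bp.

759, 675, 284 bp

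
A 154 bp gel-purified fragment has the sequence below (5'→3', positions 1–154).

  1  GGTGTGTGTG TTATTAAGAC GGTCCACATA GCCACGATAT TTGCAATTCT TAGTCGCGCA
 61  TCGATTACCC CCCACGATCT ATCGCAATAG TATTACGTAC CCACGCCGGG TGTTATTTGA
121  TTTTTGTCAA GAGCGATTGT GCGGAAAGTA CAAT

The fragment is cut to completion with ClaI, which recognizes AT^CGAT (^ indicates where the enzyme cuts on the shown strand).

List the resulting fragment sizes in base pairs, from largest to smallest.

The ClaI site (ATCGAT) starts at position 60.
ClaI cuts after base 2 of each site, so after position 61.
Linear molecule, 1 cut → 2 fragments:
  1–61 → 61 bp
  62–154 → 93 bp
Sorted largest to smallest: 93, 61 bp.

93, 61 bp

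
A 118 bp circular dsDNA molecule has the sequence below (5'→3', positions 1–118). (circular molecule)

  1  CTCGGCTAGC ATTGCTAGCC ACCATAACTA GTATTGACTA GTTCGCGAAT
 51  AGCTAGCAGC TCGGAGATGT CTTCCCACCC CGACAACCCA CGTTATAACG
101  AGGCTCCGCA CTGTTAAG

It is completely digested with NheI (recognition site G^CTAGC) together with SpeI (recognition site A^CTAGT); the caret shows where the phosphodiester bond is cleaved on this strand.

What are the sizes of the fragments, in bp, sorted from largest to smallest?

NheI sites (GCTAGC) start at positions 5, 14, 52.
NheI cuts after the first base of each site, so after positions 5, 14, 52.
SpeI sites (ACTAGT) start at positions 27, 37.
SpeI cuts after the first base of each site, so after positions 27, 37.
Combined cut positions: 5, 14, 27, 37, 52.
Circular molecule, 5 cuts → 5 fragments:
  6–14 → 9 bp
  15–27 → 13 bp
  28–37 → 10 bp
  38–52 → 15 bp
  53–118 then 1–5 → 66 + 5 = 71 bp
Sorted largest to smallest: 71, 15, 13, 10, 9 bp.

71, 15, 13, 10, 9 bp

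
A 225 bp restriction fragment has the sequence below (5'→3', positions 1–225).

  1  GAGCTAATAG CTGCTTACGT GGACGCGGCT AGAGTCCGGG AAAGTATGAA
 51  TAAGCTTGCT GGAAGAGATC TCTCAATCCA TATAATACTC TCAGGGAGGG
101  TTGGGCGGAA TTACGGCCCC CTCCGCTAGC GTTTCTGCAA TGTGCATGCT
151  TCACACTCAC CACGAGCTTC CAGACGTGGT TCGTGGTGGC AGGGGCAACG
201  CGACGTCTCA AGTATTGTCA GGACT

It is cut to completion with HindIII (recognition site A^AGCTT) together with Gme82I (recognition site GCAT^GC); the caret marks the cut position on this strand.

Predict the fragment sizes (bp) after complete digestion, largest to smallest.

95, 78, 52 bp

The HindIII site (AAGCTT) starts at position 52.
HindIII cuts after the first base of each site, so after position 52.
The Gme82I site (GCATGC) starts at position 144.
Gme82I cuts after base 4 of each site, so after position 147.
Combined cut positions: 52, 147.
Linear molecule, 2 cuts → 3 fragments:
  1–52 → 52 bp
  53–147 → 95 bp
  148–225 → 78 bp
Sorted largest to smallest: 95, 78, 52 bp.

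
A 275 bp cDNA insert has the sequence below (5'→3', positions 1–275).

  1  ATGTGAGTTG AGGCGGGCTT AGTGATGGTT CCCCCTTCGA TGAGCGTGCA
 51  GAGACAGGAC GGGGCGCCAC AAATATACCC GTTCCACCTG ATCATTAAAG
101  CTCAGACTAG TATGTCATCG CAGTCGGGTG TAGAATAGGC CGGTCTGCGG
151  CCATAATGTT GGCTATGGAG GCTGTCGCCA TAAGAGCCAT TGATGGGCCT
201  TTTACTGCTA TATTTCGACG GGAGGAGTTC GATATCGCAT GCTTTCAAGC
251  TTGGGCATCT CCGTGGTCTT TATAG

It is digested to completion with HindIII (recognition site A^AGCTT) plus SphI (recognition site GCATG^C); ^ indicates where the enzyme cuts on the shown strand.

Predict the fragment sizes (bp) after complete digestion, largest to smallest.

The HindIII site (AAGCTT) starts at position 247.
HindIII cuts after the first base of each site, so after position 247.
The SphI site (GCATGC) starts at position 237.
SphI cuts after base 5 of each site (before the last base), so after position 241.
Combined cut positions: 241, 247.
Linear molecule, 2 cuts → 3 fragments:
  1–241 → 241 bp
  242–247 → 6 bp
  248–275 → 28 bp
Sorted largest to smallest: 241, 28, 6 bp.

241, 28, 6 bp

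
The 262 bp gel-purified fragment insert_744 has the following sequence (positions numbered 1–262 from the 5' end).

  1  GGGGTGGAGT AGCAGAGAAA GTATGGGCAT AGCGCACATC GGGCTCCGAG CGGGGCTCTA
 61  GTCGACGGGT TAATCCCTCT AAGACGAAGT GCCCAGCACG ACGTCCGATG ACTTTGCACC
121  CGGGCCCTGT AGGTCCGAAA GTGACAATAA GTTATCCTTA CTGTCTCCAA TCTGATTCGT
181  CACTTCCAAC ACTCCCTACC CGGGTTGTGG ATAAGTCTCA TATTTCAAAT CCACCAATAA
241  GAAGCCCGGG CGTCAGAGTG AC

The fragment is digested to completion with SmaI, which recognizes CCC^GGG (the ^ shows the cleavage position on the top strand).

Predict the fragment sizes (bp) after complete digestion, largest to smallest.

121, 80, 46, 15 bp

SmaI sites (CCCGGG) start at positions 119, 199, 245.
SmaI cuts after base 3 of each site, so after positions 121, 201, 247.
Linear molecule, 3 cuts → 4 fragments:
  1–121 → 121 bp
  122–201 → 80 bp
  202–247 → 46 bp
  248–262 → 15 bp
Sorted largest to smallest: 121, 80, 46, 15 bp.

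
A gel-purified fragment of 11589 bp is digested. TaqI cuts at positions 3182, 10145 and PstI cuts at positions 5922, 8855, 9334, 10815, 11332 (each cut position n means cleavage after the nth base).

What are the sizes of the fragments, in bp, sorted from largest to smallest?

Combined cut positions (sorted): 3182, 5922, 8855, 9334, 10145, 10815, 11332.
Linear molecule, 7 cuts → 8 fragments:
  3182 − 0 = 3182 bp
  5922 − 3182 = 2740 bp
  8855 − 5922 = 2933 bp
  9334 − 8855 = 479 bp
  10145 − 9334 = 811 bp
  10815 − 10145 = 670 bp
  11332 − 10815 = 517 bp
  11589 − 11332 = 257 bp
Sorted largest to smallest: 3182, 2933, 2740, 811, 670, 517, 479, 257 bp.

3182, 2933, 2740, 811, 670, 517, 479, 257 bp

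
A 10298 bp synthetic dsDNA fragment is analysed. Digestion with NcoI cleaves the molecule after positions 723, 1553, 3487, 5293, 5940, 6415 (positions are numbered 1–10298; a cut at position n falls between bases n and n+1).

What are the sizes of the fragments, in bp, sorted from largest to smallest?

3883, 1934, 1806, 830, 723, 647, 475 bp

Linear molecule, 6 cuts → 7 fragments:
  723 − 0 = 723 bp
  1553 − 723 = 830 bp
  3487 − 1553 = 1934 bp
  5293 − 3487 = 1806 bp
  5940 − 5293 = 647 bp
  6415 − 5940 = 475 bp
  10298 − 6415 = 3883 bp
Sorted largest to smallest: 3883, 1934, 1806, 830, 723, 647, 475 bp.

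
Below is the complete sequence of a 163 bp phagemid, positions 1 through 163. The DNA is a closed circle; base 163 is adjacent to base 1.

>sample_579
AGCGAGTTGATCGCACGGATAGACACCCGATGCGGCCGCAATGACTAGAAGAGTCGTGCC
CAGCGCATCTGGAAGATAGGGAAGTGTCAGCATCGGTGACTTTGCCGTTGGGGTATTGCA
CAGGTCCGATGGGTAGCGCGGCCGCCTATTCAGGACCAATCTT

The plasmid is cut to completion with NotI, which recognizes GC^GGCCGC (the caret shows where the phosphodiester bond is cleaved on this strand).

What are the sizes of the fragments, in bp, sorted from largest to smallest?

NotI sites (GCGGCCGC) start at positions 32, 138.
NotI cuts after base 2 of each site, so after positions 33, 139.
Circular molecule, 2 cuts → 2 fragments:
  34–139 → 106 bp
  140–163 then 1–33 → 24 + 33 = 57 bp
Sorted largest to smallest: 106, 57 bp.

106, 57 bp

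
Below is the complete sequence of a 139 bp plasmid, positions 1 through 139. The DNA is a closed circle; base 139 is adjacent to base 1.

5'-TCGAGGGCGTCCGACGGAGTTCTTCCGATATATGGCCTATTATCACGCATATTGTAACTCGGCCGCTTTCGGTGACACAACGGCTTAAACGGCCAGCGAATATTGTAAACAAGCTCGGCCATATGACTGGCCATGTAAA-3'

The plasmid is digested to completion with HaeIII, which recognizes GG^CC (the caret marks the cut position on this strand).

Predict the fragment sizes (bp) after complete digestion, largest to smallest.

44, 30, 27, 26, 12 bp

HaeIII sites (GGCC) start at positions 34, 61, 91, 117, 129.
HaeIII cuts after base 2 of each site, so after positions 35, 62, 92, 118, 130.
Circular molecule, 5 cuts → 5 fragments:
  36–62 → 27 bp
  63–92 → 30 bp
  93–118 → 26 bp
  119–130 → 12 bp
  131–139 then 1–35 → 9 + 35 = 44 bp
Sorted largest to smallest: 44, 30, 27, 26, 12 bp.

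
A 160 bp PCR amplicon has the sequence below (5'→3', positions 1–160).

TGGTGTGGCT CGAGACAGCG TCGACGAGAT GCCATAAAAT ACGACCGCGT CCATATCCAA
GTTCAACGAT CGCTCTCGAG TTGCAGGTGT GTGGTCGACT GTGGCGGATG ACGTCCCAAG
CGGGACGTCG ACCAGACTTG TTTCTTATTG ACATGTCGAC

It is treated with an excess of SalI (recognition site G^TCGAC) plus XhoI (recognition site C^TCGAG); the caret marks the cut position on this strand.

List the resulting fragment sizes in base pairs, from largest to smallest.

SalI sites (GTCGAC) start at positions 20, 94, 127, 155.
SalI cuts after the first base of each site, so after positions 20, 94, 127, 155.
XhoI sites (CTCGAG) start at positions 9, 75.
XhoI cuts after the first base of each site, so after positions 9, 75.
Combined cut positions: 9, 20, 75, 94, 127, 155.
Linear molecule, 6 cuts → 7 fragments:
  1–9 → 9 bp
  10–20 → 11 bp
  21–75 → 55 bp
  76–94 → 19 bp
  95–127 → 33 bp
  128–155 → 28 bp
  156–160 → 5 bp
Sorted largest to smallest: 55, 33, 28, 19, 11, 9, 5 bp.

55, 33, 28, 19, 11, 9, 5 bp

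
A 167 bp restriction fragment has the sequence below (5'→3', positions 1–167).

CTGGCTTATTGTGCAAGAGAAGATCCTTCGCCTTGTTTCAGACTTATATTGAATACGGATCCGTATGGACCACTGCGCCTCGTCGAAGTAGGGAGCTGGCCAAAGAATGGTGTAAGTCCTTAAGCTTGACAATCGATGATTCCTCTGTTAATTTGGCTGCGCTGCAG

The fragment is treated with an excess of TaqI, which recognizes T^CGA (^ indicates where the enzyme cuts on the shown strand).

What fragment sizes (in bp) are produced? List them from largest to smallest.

83, 50, 34 bp

TaqI sites (TCGA) start at positions 83, 133.
TaqI cuts after the first base of each site, so after positions 83, 133.
Linear molecule, 2 cuts → 3 fragments:
  1–83 → 83 bp
  84–133 → 50 bp
  134–167 → 34 bp
Sorted largest to smallest: 83, 50, 34 bp.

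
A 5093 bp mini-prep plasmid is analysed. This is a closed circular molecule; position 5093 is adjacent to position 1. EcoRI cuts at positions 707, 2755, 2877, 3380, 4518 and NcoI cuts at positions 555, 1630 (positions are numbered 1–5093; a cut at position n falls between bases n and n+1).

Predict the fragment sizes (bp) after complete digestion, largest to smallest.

Combined cut positions (sorted): 555, 707, 1630, 2755, 2877, 3380, 4518.
Circular molecule, 7 cuts → 7 fragments:
  707 − 555 = 152 bp
  1630 − 707 = 923 bp
  2755 − 1630 = 1125 bp
  2877 − 2755 = 122 bp
  3380 − 2877 = 503 bp
  4518 − 3380 = 1138 bp
  wrap: 5093 − 4518 + 555 = 1130 bp
Sorted largest to smallest: 1138, 1130, 1125, 923, 503, 152, 122 bp.

1138, 1130, 1125, 923, 503, 152, 122 bp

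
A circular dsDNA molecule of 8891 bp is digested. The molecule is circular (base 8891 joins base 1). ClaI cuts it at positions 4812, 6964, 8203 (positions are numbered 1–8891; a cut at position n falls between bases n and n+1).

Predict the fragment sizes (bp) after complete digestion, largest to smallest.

5500, 2152, 1239 bp

Circular molecule, 3 cuts → 3 fragments:
  6964 − 4812 = 2152 bp
  8203 − 6964 = 1239 bp
  wrap: 8891 − 8203 + 4812 = 5500 bp
Sorted largest to smallest: 5500, 2152, 1239 bp.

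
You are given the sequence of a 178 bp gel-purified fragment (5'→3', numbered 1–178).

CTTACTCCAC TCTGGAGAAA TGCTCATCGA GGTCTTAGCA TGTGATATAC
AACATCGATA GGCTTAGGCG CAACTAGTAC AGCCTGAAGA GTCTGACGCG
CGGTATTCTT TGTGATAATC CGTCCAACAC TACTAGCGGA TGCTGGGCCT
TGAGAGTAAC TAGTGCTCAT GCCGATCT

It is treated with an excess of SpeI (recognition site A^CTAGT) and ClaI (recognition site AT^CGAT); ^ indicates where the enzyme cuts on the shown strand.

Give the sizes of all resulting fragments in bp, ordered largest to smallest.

SpeI sites (ACTAGT) start at positions 73, 159.
SpeI cuts after the first base of each site, so after positions 73, 159.
The ClaI site (ATCGAT) starts at position 54.
ClaI cuts after base 2 of each site, so after position 55.
Combined cut positions: 55, 73, 159.
Linear molecule, 3 cuts → 4 fragments:
  1–55 → 55 bp
  56–73 → 18 bp
  74–159 → 86 bp
  160–178 → 19 bp
Sorted largest to smallest: 86, 55, 19, 18 bp.

86, 55, 19, 18 bp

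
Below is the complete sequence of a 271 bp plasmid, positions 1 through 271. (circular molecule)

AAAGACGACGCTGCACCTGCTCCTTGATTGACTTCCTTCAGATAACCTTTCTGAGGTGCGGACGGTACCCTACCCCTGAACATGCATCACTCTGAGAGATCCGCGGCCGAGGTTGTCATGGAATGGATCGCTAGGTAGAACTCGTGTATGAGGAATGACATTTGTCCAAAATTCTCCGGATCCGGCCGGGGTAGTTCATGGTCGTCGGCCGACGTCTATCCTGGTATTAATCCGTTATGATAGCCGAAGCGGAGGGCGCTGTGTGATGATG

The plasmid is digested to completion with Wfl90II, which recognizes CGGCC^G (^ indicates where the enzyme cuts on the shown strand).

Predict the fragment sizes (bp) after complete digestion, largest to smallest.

Wfl90II sites (CGGCCG) start at positions 104, 183, 206.
Wfl90II cuts after base 5 of each site (before the last base), so after positions 108, 187, 210.
Circular molecule, 3 cuts → 3 fragments:
  109–187 → 79 bp
  188–210 → 23 bp
  211–271 then 1–108 → 61 + 108 = 169 bp
Sorted largest to smallest: 169, 79, 23 bp.

169, 79, 23 bp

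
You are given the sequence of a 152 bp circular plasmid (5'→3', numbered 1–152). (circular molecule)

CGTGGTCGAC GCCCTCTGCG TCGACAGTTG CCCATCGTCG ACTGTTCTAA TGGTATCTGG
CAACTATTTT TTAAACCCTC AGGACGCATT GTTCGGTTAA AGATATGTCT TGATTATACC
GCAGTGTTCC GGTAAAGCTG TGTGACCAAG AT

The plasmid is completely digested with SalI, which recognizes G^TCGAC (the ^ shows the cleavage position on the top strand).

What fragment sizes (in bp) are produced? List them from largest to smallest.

120, 17, 15 bp

SalI sites (GTCGAC) start at positions 5, 20, 37.
SalI cuts after the first base of each site, so after positions 5, 20, 37.
Circular molecule, 3 cuts → 3 fragments:
  6–20 → 15 bp
  21–37 → 17 bp
  38–152 then 1–5 → 115 + 5 = 120 bp
Sorted largest to smallest: 120, 17, 15 bp.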